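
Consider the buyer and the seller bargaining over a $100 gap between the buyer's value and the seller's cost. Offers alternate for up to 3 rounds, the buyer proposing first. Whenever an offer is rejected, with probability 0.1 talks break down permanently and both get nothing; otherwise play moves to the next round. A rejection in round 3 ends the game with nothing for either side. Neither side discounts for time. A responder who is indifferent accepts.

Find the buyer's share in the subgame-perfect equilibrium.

Round 3 (the buyer proposes): rejection yields 0 for the seller; the buyer offers 0 and keeps 100.
Round 2 (the seller proposes): rejecting gives the buyer an expected 0.9 × 100 = 90, so the seller offers 90, keeping 10.
Round 1 (the buyer proposes): rejecting gives the seller an expected 0.9 × 10 = 9; the buyer offers that and keeps 91.

91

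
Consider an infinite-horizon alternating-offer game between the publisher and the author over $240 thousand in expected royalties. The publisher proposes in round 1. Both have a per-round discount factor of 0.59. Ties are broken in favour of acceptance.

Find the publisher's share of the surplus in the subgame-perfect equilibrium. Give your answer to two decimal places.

150.94

Let x be the publisher's share when the publisher proposes and y be the author's share when the author proposes.
The author accepts iff offered ≥ 0.59·y, so x = 240 − 0.59y. Symmetrically y = 240 − 0.59x.
Substituting: x = 240 − 0.59(240 − 0.59x), giving x(1 − 0.59·0.59) = 240(1 − 0.59).
So x = 240 × 0.41 / 0.6519 ≈ 150.9434, and the author receives 240 − x ≈ 89.0566.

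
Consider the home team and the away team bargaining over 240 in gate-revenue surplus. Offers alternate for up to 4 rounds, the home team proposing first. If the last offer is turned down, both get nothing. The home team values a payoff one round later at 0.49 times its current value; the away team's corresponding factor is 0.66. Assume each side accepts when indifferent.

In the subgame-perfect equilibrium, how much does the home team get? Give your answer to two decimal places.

Round 4 (the away team proposes): the home team will accept anything ≥ 0, so the away team offers 0 and keeps 240.
Round 3 (the home team proposes): the away team can get 240 next round, worth 0.66 × 240 = 158.4 now; the home team offers that and keeps 81.6.
Round 2 (the away team proposes): the home team can get 81.6 next round, worth 0.49 × 81.6 = 39.984 now. The away team offers 39.984 and keeps 240 − 39.984 = 200.016.
Round 1 (the home team proposes): the away team can get 200.016 next round, worth 0.66 × 200.016 = 132.01056 now; the home team offers that and keeps 107.98944.

107.99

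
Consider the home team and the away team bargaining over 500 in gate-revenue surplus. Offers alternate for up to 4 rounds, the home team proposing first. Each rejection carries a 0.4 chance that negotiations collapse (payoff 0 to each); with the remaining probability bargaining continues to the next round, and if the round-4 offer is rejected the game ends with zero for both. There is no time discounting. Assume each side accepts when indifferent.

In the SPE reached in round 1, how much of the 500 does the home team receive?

272

Round 4 (the away team proposes): rejection yields 0 for the home team; the away team offers 0 and keeps 500.
Round 3 (the home team proposes): rejecting gives the away team an expected 0.6 × 500 = 300; the home team offers that and keeps 200.
Round 2 (the away team proposes): rejecting gives the home team an expected 0.6 × 200 = 120, so the away team offers 120, keeping 380.
Round 1 (the home team proposes): rejecting gives the away team an expected 0.6 × 380 = 228; the home team offers that and keeps 272.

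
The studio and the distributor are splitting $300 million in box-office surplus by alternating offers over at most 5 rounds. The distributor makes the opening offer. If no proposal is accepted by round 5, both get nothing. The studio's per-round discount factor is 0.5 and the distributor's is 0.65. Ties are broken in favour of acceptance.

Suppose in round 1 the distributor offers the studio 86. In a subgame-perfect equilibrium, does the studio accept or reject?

Accept

Round 5 (the distributor proposes): the studio will accept anything ≥ 0, so the distributor offers 0 and keeps 300.
Round 4 (the studio proposes): the distributor can get 300 next round, worth 0.65 × 300 = 195 now, so the studio offers 195, keeping 105.
Round 3 (the distributor proposes): the studio can get 105 next round, worth 0.5 × 105 = 52.5 now, so the distributor offers 52.5, keeping 247.5.
Round 2 (the studio proposes): the distributor can get 247.5 next round, worth 0.65 × 247.5 = 160.875 now; the studio offers that and keeps 139.125.
So by rejecting in round 1, the studio gets 139.125 next round, worth 0.5 × 139.125 = 69.5625 now.
Offer 86 ≥ 69.5625, so the studio accepts.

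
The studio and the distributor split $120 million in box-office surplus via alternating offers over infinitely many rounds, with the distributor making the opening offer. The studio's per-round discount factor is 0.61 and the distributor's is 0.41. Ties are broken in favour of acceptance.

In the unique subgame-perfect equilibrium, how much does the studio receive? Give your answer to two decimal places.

57.59

Let x be the distributor's share when the distributor proposes and y be the studio's share when the studio proposes.
The studio accepts iff offered ≥ 0.61·y, so x = 120 − 0.61y. Symmetrically y = 120 − 0.41x.
Substituting: x = 120 − 0.61(120 − 0.41x), giving x(1 − 0.41·0.61) = 120(1 − 0.61).
So x = 120 × 0.39 / 0.7499 ≈ 62.4083, and the studio receives 120 − x ≈ 57.5917.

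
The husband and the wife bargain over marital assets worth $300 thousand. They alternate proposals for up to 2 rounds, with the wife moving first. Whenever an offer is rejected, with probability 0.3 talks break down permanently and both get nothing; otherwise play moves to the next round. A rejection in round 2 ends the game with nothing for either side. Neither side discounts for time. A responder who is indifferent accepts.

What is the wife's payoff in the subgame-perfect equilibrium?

Round 2 (the husband proposes): the wife will accept anything ≥ 0, so the husband offers 0 and keeps 300.
Round 1 (the wife proposes): rejecting gives the husband an expected 0.7 × 300 = 210, so the wife offers 210, keeping 90.

90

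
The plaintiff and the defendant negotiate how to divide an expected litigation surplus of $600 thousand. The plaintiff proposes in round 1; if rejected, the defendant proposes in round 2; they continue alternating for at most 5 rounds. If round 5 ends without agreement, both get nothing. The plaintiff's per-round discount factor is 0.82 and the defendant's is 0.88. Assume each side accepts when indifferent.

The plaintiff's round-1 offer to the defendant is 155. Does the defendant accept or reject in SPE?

Round 5 (the plaintiff proposes): rejection yields 0 for the defendant; the plaintiff offers 0 and keeps 600.
Round 4 (the defendant proposes): the plaintiff can get 600 next round, worth 0.82 × 600 = 492 now, so the defendant offers 492, keeping 108.
Round 3 (the plaintiff proposes): the defendant can get 108 next round, worth 0.88 × 108 = 95.04 now; the plaintiff offers that and keeps 504.96.
Round 2 (the defendant proposes): the plaintiff can get 504.96 next round, worth 0.82 × 504.96 = 414.0672 now; the defendant offers that and keeps 185.9328.
So by rejecting in round 1, the defendant gets 185.9328 next round, worth 0.88 × 185.9328 = 163.620864 now.
Offer 155 < 163.620864, so the defendant rejects.

Reject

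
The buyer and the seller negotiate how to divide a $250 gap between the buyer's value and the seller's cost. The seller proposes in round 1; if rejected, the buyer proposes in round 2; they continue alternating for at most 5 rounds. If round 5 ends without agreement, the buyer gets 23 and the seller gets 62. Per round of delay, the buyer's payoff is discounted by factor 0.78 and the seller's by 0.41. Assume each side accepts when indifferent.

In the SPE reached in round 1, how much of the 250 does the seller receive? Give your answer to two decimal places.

95.80

Work backward from the last round.
Round 5 (the seller proposes): the buyer gets 23 if talks fail, so the seller offers 23 and keeps 227.
Round 4 (the buyer proposes): the seller can get 227 next round, worth 0.41 × 227 = 93.07 now. The buyer offers 93.07 and keeps 250 − 93.07 = 156.93.
Round 3 (the seller proposes): the buyer can get 156.93 next round, worth 0.78 × 156.93 = 122.4054 now, so the seller offers 122.4054, keeping 127.5946.
Round 2 (the buyer proposes): the seller can get 127.5946 next round, worth 0.41 × 127.5946 = 52.313786 now, so the buyer offers 52.313786, keeping 197.686214.
Round 1 (the seller proposes): the buyer can get 197.686214 next round, worth 0.78 × 197.686214 = 154.19524692 now, so the seller offers 154.19524692, keeping 95.80475308.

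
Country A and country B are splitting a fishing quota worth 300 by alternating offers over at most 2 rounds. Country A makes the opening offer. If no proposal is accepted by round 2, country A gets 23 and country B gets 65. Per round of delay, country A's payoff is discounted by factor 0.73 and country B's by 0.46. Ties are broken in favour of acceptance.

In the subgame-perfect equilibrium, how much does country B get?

Work backward from the last round.
Round 2 (country B proposes): country A gets 23 if talks fail, so country B offers 23 and keeps 277.
Round 1 (country A proposes): country B can get 277 next round, worth 0.46 × 277 = 127.42 now; country A offers that and keeps 172.58.

127.42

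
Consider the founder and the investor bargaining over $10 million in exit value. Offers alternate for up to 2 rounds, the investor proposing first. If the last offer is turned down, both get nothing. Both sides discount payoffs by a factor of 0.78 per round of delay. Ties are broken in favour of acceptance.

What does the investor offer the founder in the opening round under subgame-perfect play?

Round 2 (the founder proposes): rejection yields 0 for the investor; the founder offers 0 and keeps 10.
Round 1 (the investor proposes): the founder can get 10 next round, worth 0.78 × 10 = 7.8 now. The investor offers 7.8 and keeps 10 − 7.8 = 2.2.

7.8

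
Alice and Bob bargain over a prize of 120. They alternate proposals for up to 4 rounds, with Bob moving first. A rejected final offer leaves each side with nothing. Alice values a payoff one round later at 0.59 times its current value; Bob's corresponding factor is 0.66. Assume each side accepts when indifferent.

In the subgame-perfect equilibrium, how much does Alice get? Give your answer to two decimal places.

51.64

Round 4 (Alice proposes): Bob will accept anything ≥ 0, so Alice offers 0 and keeps 120.
Round 3 (Bob proposes): Alice can get 120 next round, worth 0.59 × 120 = 70.8 now. Bob offers 70.8 and keeps 120 − 70.8 = 49.2.
Round 2 (Alice proposes): Bob can get 49.2 next round, worth 0.66 × 49.2 = 32.472 now, so Alice offers 32.472, keeping 87.528.
Round 1 (Bob proposes): Alice can get 87.528 next round, worth 0.59 × 87.528 = 51.64152 now, so Bob offers 51.64152, keeping 68.35848.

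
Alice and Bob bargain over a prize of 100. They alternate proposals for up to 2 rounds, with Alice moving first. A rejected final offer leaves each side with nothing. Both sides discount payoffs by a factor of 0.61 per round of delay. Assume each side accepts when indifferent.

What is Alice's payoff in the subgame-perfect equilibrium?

Work backward from the last round.
Round 2 (Bob proposes): Alice will accept anything ≥ 0, so Bob offers 0 and keeps 100.
Round 1 (Alice proposes): Bob can get 100 next round, worth 0.61 × 100 = 61 now; Alice offers that and keeps 39.

39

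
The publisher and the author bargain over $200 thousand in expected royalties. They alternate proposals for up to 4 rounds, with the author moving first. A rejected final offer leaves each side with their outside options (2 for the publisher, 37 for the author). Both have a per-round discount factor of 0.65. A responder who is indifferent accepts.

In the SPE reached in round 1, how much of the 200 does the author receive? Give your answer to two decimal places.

109.74

Round 4 (the publisher proposes): the author gets 37 if talks fail, so the publisher offers 37 and keeps 163.
Round 3 (the author proposes): the publisher can get 163 next round, worth 0.65 × 163 = 105.95 now; the author offers that and keeps 94.05.
Round 2 (the publisher proposes): the author can get 94.05 next round, worth 0.65 × 94.05 = 61.1325 now. The publisher offers 61.1325 and keeps 200 − 61.1325 = 138.8675.
Round 1 (the author proposes): the publisher can get 138.8675 next round, worth 0.65 × 138.8675 = 90.263875 now. The author offers 90.263875 and keeps 200 − 90.263875 = 109.736125.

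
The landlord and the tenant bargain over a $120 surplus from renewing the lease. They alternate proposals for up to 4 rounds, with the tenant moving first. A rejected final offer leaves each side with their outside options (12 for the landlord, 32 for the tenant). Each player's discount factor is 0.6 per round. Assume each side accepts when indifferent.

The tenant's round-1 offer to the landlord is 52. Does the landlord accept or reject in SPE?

Round 4 (the landlord proposes): the tenant gets 32 if talks fail, so the landlord offers 32 and keeps 88.
Round 3 (the tenant proposes): the landlord can get 88 next round, worth 0.6 × 88 = 52.8 now. The tenant offers 52.8 and keeps 120 − 52.8 = 67.2.
Round 2 (the landlord proposes): the tenant can get 67.2 next round, worth 0.6 × 67.2 = 40.32 now, so the landlord offers 40.32, keeping 79.68.
So by rejecting in round 1, the landlord gets 79.68 next round, worth 0.6 × 79.68 = 47.808 now.
Offer 52 ≥ 47.808, so the landlord accepts.

Accept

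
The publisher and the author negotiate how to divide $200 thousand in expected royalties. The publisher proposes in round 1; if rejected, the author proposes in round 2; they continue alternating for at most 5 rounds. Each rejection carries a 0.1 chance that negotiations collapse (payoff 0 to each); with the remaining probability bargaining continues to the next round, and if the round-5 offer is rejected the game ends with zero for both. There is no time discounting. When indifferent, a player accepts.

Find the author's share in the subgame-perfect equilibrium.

32.58

Round 5 (the publisher proposes): the author will accept anything ≥ 0, so the publisher offers 0 and keeps 200.
Round 4 (the author proposes): rejecting gives the publisher an expected 0.9 × 200 = 180. The author offers 180 and keeps 200 − 180 = 20.
Round 3 (the publisher proposes): rejecting gives the author an expected 0.9 × 20 = 18, so the publisher offers 18, keeping 182.
Round 2 (the author proposes): rejecting gives the publisher an expected 0.9 × 182 = 163.8. The author offers 163.8 and keeps 200 − 163.8 = 36.2.
Round 1 (the publisher proposes): rejecting gives the author an expected 0.9 × 36.2 = 32.58; the publisher offers that and keeps 167.42.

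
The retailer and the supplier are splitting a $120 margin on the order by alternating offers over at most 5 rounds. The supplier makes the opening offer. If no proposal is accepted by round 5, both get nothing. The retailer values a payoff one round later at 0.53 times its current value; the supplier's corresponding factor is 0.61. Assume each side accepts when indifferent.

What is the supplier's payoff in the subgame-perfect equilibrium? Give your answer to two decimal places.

87.18

Round 5 (the supplier proposes): the retailer will accept anything ≥ 0, so the supplier offers 0 and keeps 120.
Round 4 (the retailer proposes): the supplier can get 120 next round, worth 0.61 × 120 = 73.2 now. The retailer offers 73.2 and keeps 120 − 73.2 = 46.8.
Round 3 (the supplier proposes): the retailer can get 46.8 next round, worth 0.53 × 46.8 = 24.804 now. The supplier offers 24.804 and keeps 120 − 24.804 = 95.196.
Round 2 (the retailer proposes): the supplier can get 95.196 next round, worth 0.61 × 95.196 = 58.06956 now; the retailer offers that and keeps 61.93044.
Round 1 (the supplier proposes): the retailer can get 61.93044 next round, worth 0.53 × 61.93044 = 32.8231332 now, so the supplier offers 32.8231332, keeping 87.1768668.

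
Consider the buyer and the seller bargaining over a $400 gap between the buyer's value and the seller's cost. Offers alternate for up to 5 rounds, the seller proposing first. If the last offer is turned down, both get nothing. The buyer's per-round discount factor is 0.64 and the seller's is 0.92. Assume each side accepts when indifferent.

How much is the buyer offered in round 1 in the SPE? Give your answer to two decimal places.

32.54

Solve by backward induction from round 5.
Round 5 (the seller proposes): the buyer will accept anything ≥ 0, so the seller offers 0 and keeps 400.
Round 4 (the buyer proposes): the seller can get 400 next round, worth 0.92 × 400 = 368 now; the buyer offers that and keeps 32.
Round 3 (the seller proposes): the buyer can get 32 next round, worth 0.64 × 32 = 20.48 now. The seller offers 20.48 and keeps 400 − 20.48 = 379.52.
Round 2 (the buyer proposes): the seller can get 379.52 next round, worth 0.92 × 379.52 = 349.1584 now, so the buyer offers 349.1584, keeping 50.8416.
Round 1 (the seller proposes): the buyer can get 50.8416 next round, worth 0.64 × 50.8416 = 32.538624 now; the seller offers that and keeps 367.461376.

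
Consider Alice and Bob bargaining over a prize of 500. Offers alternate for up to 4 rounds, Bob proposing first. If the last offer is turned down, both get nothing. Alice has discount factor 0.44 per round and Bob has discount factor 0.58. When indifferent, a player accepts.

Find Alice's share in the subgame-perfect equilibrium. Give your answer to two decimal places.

148.54

Solve by backward induction from round 4.
Round 4 (Alice proposes): Bob will accept anything ≥ 0, so Alice offers 0 and keeps 500.
Round 3 (Bob proposes): Alice can get 500 next round, worth 0.44 × 500 = 220 now, so Bob offers 220, keeping 280.
Round 2 (Alice proposes): Bob can get 280 next round, worth 0.58 × 280 = 162.4 now; Alice offers that and keeps 337.6.
Round 1 (Bob proposes): Alice can get 337.6 next round, worth 0.44 × 337.6 = 148.544 now. Bob offers 148.544 and keeps 500 − 148.544 = 351.456.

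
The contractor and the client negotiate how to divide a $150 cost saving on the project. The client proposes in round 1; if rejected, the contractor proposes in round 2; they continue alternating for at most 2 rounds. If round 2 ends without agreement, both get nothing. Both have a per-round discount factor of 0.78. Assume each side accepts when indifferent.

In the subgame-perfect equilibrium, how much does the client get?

By backward induction:
Round 2 (the contractor proposes): rejection yields 0 for the client; the contractor offers 0 and keeps 150.
Round 1 (the client proposes): the contractor can get 150 next round, worth 0.78 × 150 = 117 now, so the client offers 117, keeping 33.

33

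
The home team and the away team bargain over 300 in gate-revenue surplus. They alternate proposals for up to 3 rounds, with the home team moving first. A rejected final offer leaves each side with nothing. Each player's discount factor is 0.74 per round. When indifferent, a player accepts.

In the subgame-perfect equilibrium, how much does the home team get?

Round 3 (the home team proposes): rejection yields 0 for the away team; the home team offers 0 and keeps 300.
Round 2 (the away team proposes): the home team can get 300 next round, worth 0.74 × 300 = 222 now, so the away team offers 222, keeping 78.
Round 1 (the home team proposes): the away team can get 78 next round, worth 0.74 × 78 = 57.72 now; the home team offers that and keeps 242.28.

242.28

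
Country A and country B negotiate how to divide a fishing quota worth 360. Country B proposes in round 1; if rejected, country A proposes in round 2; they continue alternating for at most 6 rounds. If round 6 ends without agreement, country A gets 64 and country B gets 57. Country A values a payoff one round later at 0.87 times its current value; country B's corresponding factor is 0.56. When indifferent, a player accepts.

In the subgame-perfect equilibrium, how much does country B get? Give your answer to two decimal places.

Round 6 (country A proposes): country B gets 57 if talks fail, so country A offers 57 and keeps 303.
Round 5 (country B proposes): country A can get 303 next round, worth 0.87 × 303 = 263.61 now, so country B offers 263.61, keeping 96.39.
Round 4 (country A proposes): country B can get 96.39 next round, worth 0.56 × 96.39 = 53.9784 now, so country A offers 53.9784, keeping 306.0216.
Round 3 (country B proposes): country A can get 306.0216 next round, worth 0.87 × 306.0216 = 266.238792 now; country B offers that and keeps 93.761208.
Round 2 (country A proposes): country B can get 93.761208 next round, worth 0.56 × 93.761208 = 52.50627648 now; country A offers that and keeps 307.49372352.
Round 1 (country B proposes): country A can get 307.49372352 next round, worth 0.87 × 307.49372352 = 267.5195394624 now, so country B offers 267.5195394624, keeping 92.4804605376.

92.48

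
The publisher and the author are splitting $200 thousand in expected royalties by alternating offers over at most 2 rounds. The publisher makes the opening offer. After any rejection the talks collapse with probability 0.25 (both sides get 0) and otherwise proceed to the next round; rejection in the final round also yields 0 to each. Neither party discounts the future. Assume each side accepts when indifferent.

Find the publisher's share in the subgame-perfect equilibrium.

Round 2 (the author proposes): rejection yields 0 for the publisher; the author offers 0 and keeps 200.
Round 1 (the publisher proposes): rejecting gives the author an expected 0.75 × 200 = 150. The publisher offers 150 and keeps 200 − 150 = 50.

50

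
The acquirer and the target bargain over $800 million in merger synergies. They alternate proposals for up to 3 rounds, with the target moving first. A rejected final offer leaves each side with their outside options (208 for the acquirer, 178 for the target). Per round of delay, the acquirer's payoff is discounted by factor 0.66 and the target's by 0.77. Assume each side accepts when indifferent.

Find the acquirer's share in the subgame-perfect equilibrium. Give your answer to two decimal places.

227.15

Round 3 (the target proposes): the acquirer gets 208 if talks fail, so the target offers 208 and keeps 592.
Round 2 (the acquirer proposes): the target can get 592 next round, worth 0.77 × 592 = 455.84 now. The acquirer offers 455.84 and keeps 800 − 455.84 = 344.16.
Round 1 (the target proposes): the acquirer can get 344.16 next round, worth 0.66 × 344.16 = 227.1456 now; the target offers that and keeps 572.8544.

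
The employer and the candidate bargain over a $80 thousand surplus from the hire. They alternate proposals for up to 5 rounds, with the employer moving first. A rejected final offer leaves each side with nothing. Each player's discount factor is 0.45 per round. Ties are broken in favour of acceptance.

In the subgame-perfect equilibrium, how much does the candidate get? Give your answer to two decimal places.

Round 5 (the employer proposes): the candidate will accept anything ≥ 0, so the employer offers 0 and keeps 80.
Round 4 (the candidate proposes): the employer can get 80 next round, worth 0.45 × 80 = 36 now, so the candidate offers 36, keeping 44.
Round 3 (the employer proposes): the candidate can get 44 next round, worth 0.45 × 44 = 19.8 now. The employer offers 19.8 and keeps 80 − 19.8 = 60.2.
Round 2 (the candidate proposes): the employer can get 60.2 next round, worth 0.45 × 60.2 = 27.09 now; the candidate offers that and keeps 52.91.
Round 1 (the employer proposes): the candidate can get 52.91 next round, worth 0.45 × 52.91 = 23.8095 now. The employer offers 23.8095 and keeps 80 − 23.8095 = 56.1905.

23.81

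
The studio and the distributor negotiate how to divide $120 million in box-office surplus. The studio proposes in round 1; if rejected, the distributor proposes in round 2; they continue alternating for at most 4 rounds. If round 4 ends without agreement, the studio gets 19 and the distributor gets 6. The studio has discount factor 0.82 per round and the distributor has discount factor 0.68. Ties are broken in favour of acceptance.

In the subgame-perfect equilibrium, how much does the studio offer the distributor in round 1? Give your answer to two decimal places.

52.98

Round 4 (the distributor proposes): the studio gets 19 if talks fail, so the distributor offers 19 and keeps 101.
Round 3 (the studio proposes): the distributor can get 101 next round, worth 0.68 × 101 = 68.68 now, so the studio offers 68.68, keeping 51.32.
Round 2 (the distributor proposes): the studio can get 51.32 next round, worth 0.82 × 51.32 = 42.0824 now, so the distributor offers 42.0824, keeping 77.9176.
Round 1 (the studio proposes): the distributor can get 77.9176 next round, worth 0.68 × 77.9176 = 52.983968 now. The studio offers 52.983968 and keeps 120 − 52.983968 = 67.016032.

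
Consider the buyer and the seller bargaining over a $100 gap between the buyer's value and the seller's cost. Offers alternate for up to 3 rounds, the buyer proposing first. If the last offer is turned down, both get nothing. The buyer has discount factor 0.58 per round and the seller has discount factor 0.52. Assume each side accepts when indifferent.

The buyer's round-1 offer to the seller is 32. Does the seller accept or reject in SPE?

Accept

Round 3 (the buyer proposes): the seller will accept anything ≥ 0, so the buyer offers 0 and keeps 100.
Round 2 (the seller proposes): the buyer can get 100 next round, worth 0.58 × 100 = 58 now. The seller offers 58 and keeps 100 − 58 = 42.
So by rejecting in round 1, the seller gets 42 next round, worth 0.52 × 42 = 21.84 now.
Offer 32 ≥ 21.84, so the seller accepts.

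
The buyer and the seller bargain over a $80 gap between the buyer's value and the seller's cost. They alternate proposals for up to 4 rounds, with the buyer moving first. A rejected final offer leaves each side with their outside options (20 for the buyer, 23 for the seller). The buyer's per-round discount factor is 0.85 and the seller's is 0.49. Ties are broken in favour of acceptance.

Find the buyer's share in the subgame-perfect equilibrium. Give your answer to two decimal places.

61.87

Round 4 (the seller proposes): the buyer gets 20 if talks fail, so the seller offers 20 and keeps 60.
Round 3 (the buyer proposes): the seller can get 60 next round, worth 0.49 × 60 = 29.4 now. The buyer offers 29.4 and keeps 80 − 29.4 = 50.6.
Round 2 (the seller proposes): the buyer can get 50.6 next round, worth 0.85 × 50.6 = 43.01 now. The seller offers 43.01 and keeps 80 − 43.01 = 36.99.
Round 1 (the buyer proposes): the seller can get 36.99 next round, worth 0.49 × 36.99 = 18.1251 now, so the buyer offers 18.1251, keeping 61.8749.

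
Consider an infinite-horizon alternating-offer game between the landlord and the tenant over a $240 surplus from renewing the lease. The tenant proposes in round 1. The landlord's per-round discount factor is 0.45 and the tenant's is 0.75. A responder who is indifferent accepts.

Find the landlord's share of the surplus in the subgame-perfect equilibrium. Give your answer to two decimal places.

Let x be the tenant's share when the tenant proposes and y be the landlord's share when the landlord proposes.
The landlord accepts iff offered ≥ 0.45·y, so x = 240 − 0.45y. Symmetrically y = 240 − 0.75x.
Substituting: x = 240 − 0.45(240 − 0.75x), giving x(1 − 0.75·0.45) = 240(1 − 0.45).
So x = 240 × 0.55 / 0.6625 ≈ 199.2453, and the landlord receives 240 − x ≈ 40.7547.

40.75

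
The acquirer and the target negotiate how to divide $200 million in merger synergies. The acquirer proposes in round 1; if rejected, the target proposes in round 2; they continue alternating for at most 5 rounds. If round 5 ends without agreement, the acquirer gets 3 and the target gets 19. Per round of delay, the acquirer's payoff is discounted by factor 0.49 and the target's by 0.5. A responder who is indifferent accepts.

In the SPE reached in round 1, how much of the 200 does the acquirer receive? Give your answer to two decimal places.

135.36

Round 5 (the acquirer proposes): the target gets 19 if talks fail, so the acquirer offers 19 and keeps 181.
Round 4 (the target proposes): the acquirer can get 181 next round, worth 0.49 × 181 = 88.69 now; the target offers that and keeps 111.31.
Round 3 (the acquirer proposes): the target can get 111.31 next round, worth 0.5 × 111.31 = 55.655 now. The acquirer offers 55.655 and keeps 200 − 55.655 = 144.345.
Round 2 (the target proposes): the acquirer can get 144.345 next round, worth 0.49 × 144.345 = 70.72905 now; the target offers that and keeps 129.27095.
Round 1 (the acquirer proposes): the target can get 129.27095 next round, worth 0.5 × 129.27095 = 64.635475 now; the acquirer offers that and keeps 135.364525.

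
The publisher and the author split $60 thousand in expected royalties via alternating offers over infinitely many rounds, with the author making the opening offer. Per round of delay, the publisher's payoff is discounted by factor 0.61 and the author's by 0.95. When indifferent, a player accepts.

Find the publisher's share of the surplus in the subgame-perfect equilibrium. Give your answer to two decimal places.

4.35

When the author proposes, the publisher accepts any offer worth at least 0.61 times what the publisher would get by proposing next round; and vice versa.
This gives x = 60 − 0.61y and y = 60 − 0.95x, where x and y are each side's share when it proposes.
Hence (1 − 0.61·0.95)x = 60(1 − 0.61), i.e. 0.4205·x = 23.4.
x ≈ 55.6480; the publisher's share is 60 − x ≈ 4.3520.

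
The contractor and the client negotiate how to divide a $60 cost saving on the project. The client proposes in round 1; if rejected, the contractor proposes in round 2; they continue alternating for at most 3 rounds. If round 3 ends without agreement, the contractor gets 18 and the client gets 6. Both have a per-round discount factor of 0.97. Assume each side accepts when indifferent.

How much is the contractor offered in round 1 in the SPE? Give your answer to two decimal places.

Round 3 (the client proposes): the contractor gets 18 if talks fail, so the client offers 18 and keeps 42.
Round 2 (the contractor proposes): the client can get 42 next round, worth 0.97 × 42 = 40.74 now, so the contractor offers 40.74, keeping 19.26.
Round 1 (the client proposes): the contractor can get 19.26 next round, worth 0.97 × 19.26 = 18.6822 now, so the client offers 18.6822, keeping 41.3178.

18.68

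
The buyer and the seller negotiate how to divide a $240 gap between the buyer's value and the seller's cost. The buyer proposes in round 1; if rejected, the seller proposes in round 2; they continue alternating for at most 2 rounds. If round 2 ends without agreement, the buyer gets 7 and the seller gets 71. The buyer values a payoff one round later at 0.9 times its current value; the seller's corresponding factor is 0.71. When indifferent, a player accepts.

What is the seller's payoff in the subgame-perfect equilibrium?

Round 2 (the seller proposes): the buyer gets 7 if talks fail, so the seller offers 7 and keeps 233.
Round 1 (the buyer proposes): the seller can get 233 next round, worth 0.71 × 233 = 165.43 now. The buyer offers 165.43 and keeps 240 − 165.43 = 74.57.

165.43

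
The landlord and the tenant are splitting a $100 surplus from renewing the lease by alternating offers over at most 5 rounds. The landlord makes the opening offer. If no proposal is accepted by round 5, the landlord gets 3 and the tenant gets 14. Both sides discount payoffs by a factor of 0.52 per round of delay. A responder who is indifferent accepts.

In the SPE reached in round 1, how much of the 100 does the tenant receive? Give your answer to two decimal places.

32.73

Round 5 (the landlord proposes): the tenant gets 14 if talks fail, so the landlord offers 14 and keeps 86.
Round 4 (the tenant proposes): the landlord can get 86 next round, worth 0.52 × 86 = 44.72 now. The tenant offers 44.72 and keeps 100 − 44.72 = 55.28.
Round 3 (the landlord proposes): the tenant can get 55.28 next round, worth 0.52 × 55.28 = 28.7456 now, so the landlord offers 28.7456, keeping 71.2544.
Round 2 (the tenant proposes): the landlord can get 71.2544 next round, worth 0.52 × 71.2544 = 37.052288 now; the tenant offers that and keeps 62.947712.
Round 1 (the landlord proposes): the tenant can get 62.947712 next round, worth 0.52 × 62.947712 = 32.73281024 now. The landlord offers 32.73281024 and keeps 100 − 32.73281024 = 67.26718976.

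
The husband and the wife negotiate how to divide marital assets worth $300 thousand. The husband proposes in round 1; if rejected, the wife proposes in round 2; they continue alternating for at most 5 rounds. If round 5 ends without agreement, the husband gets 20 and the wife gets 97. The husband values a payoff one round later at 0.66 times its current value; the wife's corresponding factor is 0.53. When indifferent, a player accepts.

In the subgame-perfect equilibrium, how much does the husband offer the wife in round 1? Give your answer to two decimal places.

84.84

Round 5 (the husband proposes): the wife gets 97 if talks fail, so the husband offers 97 and keeps 203.
Round 4 (the wife proposes): the husband can get 203 next round, worth 0.66 × 203 = 133.98 now; the wife offers that and keeps 166.02.
Round 3 (the husband proposes): the wife can get 166.02 next round, worth 0.53 × 166.02 = 87.9906 now; the husband offers that and keeps 212.0094.
Round 2 (the wife proposes): the husband can get 212.0094 next round, worth 0.66 × 212.0094 = 139.926204 now; the wife offers that and keeps 160.073796.
Round 1 (the husband proposes): the wife can get 160.073796 next round, worth 0.53 × 160.073796 = 84.83911188 now; the husband offers that and keeps 215.16088812.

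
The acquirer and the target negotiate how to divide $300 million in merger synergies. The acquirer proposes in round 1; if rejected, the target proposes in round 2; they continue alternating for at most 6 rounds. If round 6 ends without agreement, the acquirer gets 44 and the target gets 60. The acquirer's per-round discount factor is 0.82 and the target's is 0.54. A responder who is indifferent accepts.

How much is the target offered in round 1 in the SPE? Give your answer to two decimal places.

69.18

Solve by backward induction from round 6.
Round 6 (the target proposes): the acquirer gets 44 if talks fail, so the target offers 44 and keeps 256.
Round 5 (the acquirer proposes): the target can get 256 next round, worth 0.54 × 256 = 138.24 now. The acquirer offers 138.24 and keeps 300 − 138.24 = 161.76.
Round 4 (the target proposes): the acquirer can get 161.76 next round, worth 0.82 × 161.76 = 132.6432 now, so the target offers 132.6432, keeping 167.3568.
Round 3 (the acquirer proposes): the target can get 167.3568 next round, worth 0.54 × 167.3568 = 90.372672 now. The acquirer offers 90.372672 and keeps 300 − 90.372672 = 209.627328.
Round 2 (the target proposes): the acquirer can get 209.627328 next round, worth 0.82 × 209.627328 = 171.89440896 now. The target offers 171.89440896 and keeps 300 − 171.89440896 = 128.10559104.
Round 1 (the acquirer proposes): the target can get 128.10559104 next round, worth 0.54 × 128.10559104 = 69.1770191616 now. The acquirer offers 69.1770191616 and keeps 300 − 69.1770191616 = 230.8229808384.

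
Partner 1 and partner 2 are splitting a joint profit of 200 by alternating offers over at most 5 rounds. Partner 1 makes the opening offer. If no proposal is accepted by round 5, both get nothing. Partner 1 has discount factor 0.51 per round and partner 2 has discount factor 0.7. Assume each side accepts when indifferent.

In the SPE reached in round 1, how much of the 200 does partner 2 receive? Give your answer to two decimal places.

93.09

Solve by backward induction from round 5.
Round 5 (partner 1 proposes): rejection yields 0 for partner 2; partner 1 offers 0 and keeps 200.
Round 4 (partner 2 proposes): partner 1 can get 200 next round, worth 0.51 × 200 = 102 now, so partner 2 offers 102, keeping 98.
Round 3 (partner 1 proposes): partner 2 can get 98 next round, worth 0.7 × 98 = 68.6 now. Partner 1 offers 68.6 and keeps 200 − 68.6 = 131.4.
Round 2 (partner 2 proposes): partner 1 can get 131.4 next round, worth 0.51 × 131.4 = 67.014 now, so partner 2 offers 67.014, keeping 132.986.
Round 1 (partner 1 proposes): partner 2 can get 132.986 next round, worth 0.7 × 132.986 = 93.0902 now. Partner 1 offers 93.0902 and keeps 200 − 93.0902 = 106.9098.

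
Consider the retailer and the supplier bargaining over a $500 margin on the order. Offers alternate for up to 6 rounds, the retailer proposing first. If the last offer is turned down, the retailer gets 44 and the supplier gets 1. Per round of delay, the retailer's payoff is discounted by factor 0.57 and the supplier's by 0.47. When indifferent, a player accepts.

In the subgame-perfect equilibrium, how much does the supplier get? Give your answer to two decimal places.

Round 6 (the supplier proposes): the retailer gets 44 if talks fail, so the supplier offers 44 and keeps 456.
Round 5 (the retailer proposes): the supplier can get 456 next round, worth 0.47 × 456 = 214.32 now, so the retailer offers 214.32, keeping 285.68.
Round 4 (the supplier proposes): the retailer can get 285.68 next round, worth 0.57 × 285.68 = 162.8376 now; the supplier offers that and keeps 337.1624.
Round 3 (the retailer proposes): the supplier can get 337.1624 next round, worth 0.47 × 337.1624 = 158.466328 now; the retailer offers that and keeps 341.533672.
Round 2 (the supplier proposes): the retailer can get 341.533672 next round, worth 0.57 × 341.533672 = 194.67419304 now; the supplier offers that and keeps 305.32580696.
Round 1 (the retailer proposes): the supplier can get 305.32580696 next round, worth 0.47 × 305.32580696 = 143.5031292712 now, so the retailer offers 143.5031292712, keeping 356.4968707288.

143.50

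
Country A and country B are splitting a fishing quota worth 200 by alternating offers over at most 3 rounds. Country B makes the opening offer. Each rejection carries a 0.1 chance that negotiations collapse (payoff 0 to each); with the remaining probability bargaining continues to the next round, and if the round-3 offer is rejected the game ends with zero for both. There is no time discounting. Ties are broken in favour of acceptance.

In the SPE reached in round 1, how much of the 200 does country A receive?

18

By backward induction:
Round 3 (country B proposes): rejection yields 0 for country A; country B offers 0 and keeps 200.
Round 2 (country A proposes): rejecting gives country B an expected 0.9 × 200 = 180. Country A offers 180 and keeps 200 − 180 = 20.
Round 1 (country B proposes): rejecting gives country A an expected 0.9 × 20 = 18; country B offers that and keeps 182.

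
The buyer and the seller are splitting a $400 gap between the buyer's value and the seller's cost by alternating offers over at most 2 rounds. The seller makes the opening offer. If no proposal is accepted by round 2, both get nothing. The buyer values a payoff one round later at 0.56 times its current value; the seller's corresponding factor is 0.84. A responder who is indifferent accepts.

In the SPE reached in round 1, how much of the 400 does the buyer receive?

Solve by backward induction from round 2.
Round 2 (the buyer proposes): rejection yields 0 for the seller; the buyer offers 0 and keeps 400.
Round 1 (the seller proposes): the buyer can get 400 next round, worth 0.56 × 400 = 224 now; the seller offers that and keeps 176.

224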